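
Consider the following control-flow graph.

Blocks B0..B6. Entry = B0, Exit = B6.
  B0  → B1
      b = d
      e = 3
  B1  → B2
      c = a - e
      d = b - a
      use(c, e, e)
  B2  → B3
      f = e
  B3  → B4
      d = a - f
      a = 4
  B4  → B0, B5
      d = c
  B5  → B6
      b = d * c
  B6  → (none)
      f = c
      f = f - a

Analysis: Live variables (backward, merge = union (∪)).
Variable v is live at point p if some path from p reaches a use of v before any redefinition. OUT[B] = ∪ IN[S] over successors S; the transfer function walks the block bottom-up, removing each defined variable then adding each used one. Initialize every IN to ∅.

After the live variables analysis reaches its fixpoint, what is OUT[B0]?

Answer: {a, b, e}

Working:
Converged values:
  B0:   IN={a, d}   OUT={a, b, e}
  B1:   IN={a, b, e}   OUT={a, c, e}
  B2:   IN={a, c, e}   OUT={a, c, f}
  B3:   IN={a, c, f}   OUT={a, c}
  B4:   IN={a, c}   OUT={a, c, d}
  B5:   IN={a, c, d}   OUT={a, c}
  B6:   IN={a, c}   OUT={}

Merge at B0: OUT[B0] = IN[B1] = {a, b, e}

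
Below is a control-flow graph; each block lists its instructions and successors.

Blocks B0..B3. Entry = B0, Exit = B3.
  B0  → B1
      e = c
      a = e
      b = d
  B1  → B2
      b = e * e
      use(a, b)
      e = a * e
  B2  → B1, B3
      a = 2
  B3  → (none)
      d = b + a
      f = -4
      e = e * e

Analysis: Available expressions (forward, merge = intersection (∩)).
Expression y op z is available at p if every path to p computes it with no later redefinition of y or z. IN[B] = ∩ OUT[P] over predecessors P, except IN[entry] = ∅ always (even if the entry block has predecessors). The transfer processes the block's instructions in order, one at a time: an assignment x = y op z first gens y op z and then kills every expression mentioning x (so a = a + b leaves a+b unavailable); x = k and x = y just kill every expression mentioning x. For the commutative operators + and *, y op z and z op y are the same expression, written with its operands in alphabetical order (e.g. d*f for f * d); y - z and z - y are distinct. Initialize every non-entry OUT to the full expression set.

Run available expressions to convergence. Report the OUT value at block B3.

Per-block solution:
  B0:  IN={}  OUT={}
  B1:  IN={}  OUT={}
  B2:  IN={}  OUT={}
  B3:  IN={}  OUT={a+b}

Merge at B3: IN[B3] = OUT[B2] = {}
Applying B3's transfer function to that IN value gives OUT[B3] (row B3 above).

Answer: {a+b}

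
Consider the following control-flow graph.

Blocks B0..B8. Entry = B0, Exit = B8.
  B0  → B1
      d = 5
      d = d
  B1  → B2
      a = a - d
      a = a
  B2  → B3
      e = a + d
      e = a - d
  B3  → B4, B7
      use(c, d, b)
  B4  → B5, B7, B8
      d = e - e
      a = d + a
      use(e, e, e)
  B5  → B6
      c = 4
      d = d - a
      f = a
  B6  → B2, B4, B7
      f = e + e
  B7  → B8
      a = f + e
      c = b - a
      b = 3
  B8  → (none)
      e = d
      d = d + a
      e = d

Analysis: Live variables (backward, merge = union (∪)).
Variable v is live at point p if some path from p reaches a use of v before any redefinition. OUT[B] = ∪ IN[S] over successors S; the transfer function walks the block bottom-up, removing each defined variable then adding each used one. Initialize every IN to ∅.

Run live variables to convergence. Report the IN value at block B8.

Converged values:
  B0: | IN={a, b, c, f} | OUT={a, b, c, d, f}
  B1: | IN={a, b, c, d, f} | OUT={a, b, c, d, f}
  B2: | IN={a, b, c, d, f} | OUT={a, b, c, d, e, f}
  B3: | IN={a, b, c, d, e, f} | OUT={a, b, d, e, f}
  B4: | IN={a, b, e, f} | OUT={a, b, d, e, f}
  B5: | IN={a, b, d, e} | OUT={a, b, c, d, e}
  B6: | IN={a, b, c, d, e} | OUT={a, b, c, d, e, f}
  B7: | IN={b, d, e, f} | OUT={a, d}
  B8: | IN={a, d} | OUT={}

B8 is the boundary node: OUT[B8] = {}
Applying B8's transfer function to that OUT value gives IN[B8] (row B8 above).

Answer: {a, d}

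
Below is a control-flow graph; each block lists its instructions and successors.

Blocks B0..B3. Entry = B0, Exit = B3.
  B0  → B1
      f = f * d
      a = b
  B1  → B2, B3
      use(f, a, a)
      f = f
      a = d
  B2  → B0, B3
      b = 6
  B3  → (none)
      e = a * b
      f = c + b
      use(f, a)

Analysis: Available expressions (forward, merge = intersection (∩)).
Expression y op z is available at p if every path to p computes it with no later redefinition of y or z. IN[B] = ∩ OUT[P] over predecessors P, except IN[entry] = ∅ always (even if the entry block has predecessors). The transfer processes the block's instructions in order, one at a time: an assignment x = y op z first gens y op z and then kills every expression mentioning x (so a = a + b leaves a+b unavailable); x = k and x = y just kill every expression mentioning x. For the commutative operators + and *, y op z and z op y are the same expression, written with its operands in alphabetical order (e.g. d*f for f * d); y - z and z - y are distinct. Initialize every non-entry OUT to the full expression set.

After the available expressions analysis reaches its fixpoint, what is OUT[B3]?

Fixpoint table:
  B0:   IN={}   OUT={}
  B1:   IN={}   OUT={}
  B2:   IN={}   OUT={}
  B3:   IN={}   OUT={a*b, b+c}

Merge at B3: IN[B3] = OUT[B1] ∩ OUT[B2] = {}
Applying B3's transfer function to that IN value gives OUT[B3] (row B3 above).

Answer: {a*b, b+c}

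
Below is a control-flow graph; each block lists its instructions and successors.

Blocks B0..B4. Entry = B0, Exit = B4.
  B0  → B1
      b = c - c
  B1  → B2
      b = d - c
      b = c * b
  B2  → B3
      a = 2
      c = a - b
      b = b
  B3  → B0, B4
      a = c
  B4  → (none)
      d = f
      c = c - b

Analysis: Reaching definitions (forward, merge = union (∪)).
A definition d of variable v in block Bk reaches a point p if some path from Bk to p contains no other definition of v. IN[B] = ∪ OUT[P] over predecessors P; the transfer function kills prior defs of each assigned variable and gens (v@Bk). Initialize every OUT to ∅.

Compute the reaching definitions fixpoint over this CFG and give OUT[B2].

Answer: {a@B2, b@B2, c@B2}

Working:
Per-block solution:
  B0:  IN={a@B3, b@B2, c@B2}  OUT={a@B3, b@B0, c@B2}
  B1:  IN={a@B3, b@B0, c@B2}  OUT={a@B3, b@B1, c@B2}
  B2:  IN={a@B3, b@B1, c@B2}  OUT={a@B2, b@B2, c@B2}
  B3:  IN={a@B2, b@B2, c@B2}  OUT={a@B3, b@B2, c@B2}
  B4:  IN={a@B3, b@B2, c@B2}  OUT={a@B3, b@B2, c@B4, d@B4}

Merge at B2: IN[B2] = OUT[B1] = {a@B3, b@B1, c@B2}
Applying B2's transfer function to that IN value gives OUT[B2] (row B2 above).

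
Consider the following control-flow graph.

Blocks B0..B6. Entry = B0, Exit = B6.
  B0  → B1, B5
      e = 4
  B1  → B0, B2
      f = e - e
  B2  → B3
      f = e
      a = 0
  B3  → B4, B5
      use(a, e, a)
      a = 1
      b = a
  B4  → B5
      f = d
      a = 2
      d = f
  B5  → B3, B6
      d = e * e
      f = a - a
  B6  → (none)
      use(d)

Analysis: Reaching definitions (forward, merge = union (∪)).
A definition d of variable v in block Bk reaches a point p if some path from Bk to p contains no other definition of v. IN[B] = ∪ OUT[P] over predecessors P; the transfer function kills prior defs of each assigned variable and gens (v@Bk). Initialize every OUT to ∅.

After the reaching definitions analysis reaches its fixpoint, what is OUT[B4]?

Per-block solution:
  B0:   IN={e@B0, f@B1}   OUT={e@B0, f@B1}
  B1:   IN={e@B0, f@B1}   OUT={e@B0, f@B1}
  B2:   IN={e@B0, f@B1}   OUT={a@B2, e@B0, f@B2}
  B3:   IN={a@B2, a@B3, a@B4, b@B3, d@B5, e@B0, f@B2, f@B5}   OUT={a@B3, b@B3, d@B5, e@B0, f@B2, f@B5}
  B4:   IN={a@B3, b@B3, d@B5, e@B0, f@B2, f@B5}   OUT={a@B4, b@B3, d@B4, e@B0, f@B4}
  B5:   IN={a@B3, a@B4, b@B3, d@B4, d@B5, e@B0, f@B1, f@B2, f@B4, f@B5}   OUT={a@B3, a@B4, b@B3, d@B5, e@B0, f@B5}
  B6:   IN={a@B3, a@B4, b@B3, d@B5, e@B0, f@B5}   OUT={a@B3, a@B4, b@B3, d@B5, e@B0, f@B5}

Merge at B4: IN[B4] = OUT[B3] = {a@B3, b@B3, d@B5, e@B0, f@B2, f@B5}
Applying B4's transfer function to that IN value gives OUT[B4] (row B4 above).

Answer: {a@B4, b@B3, d@B4, e@B0, f@B4}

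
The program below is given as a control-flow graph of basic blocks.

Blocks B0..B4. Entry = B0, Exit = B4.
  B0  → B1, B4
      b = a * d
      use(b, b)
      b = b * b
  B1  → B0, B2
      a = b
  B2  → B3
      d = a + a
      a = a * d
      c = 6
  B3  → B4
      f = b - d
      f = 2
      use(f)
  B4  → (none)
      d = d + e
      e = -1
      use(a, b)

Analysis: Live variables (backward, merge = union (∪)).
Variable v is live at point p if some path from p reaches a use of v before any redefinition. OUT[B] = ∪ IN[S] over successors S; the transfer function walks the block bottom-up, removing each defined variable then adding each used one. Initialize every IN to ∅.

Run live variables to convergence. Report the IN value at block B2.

Fixpoint table:
  B0:   IN={a, d, e}   OUT={a, b, d, e}
  B1:   IN={b, d, e}   OUT={a, b, d, e}
  B2:   IN={a, b, e}   OUT={a, b, d, e}
  B3:   IN={a, b, d, e}   OUT={a, b, d, e}
  B4:   IN={a, b, d, e}   OUT={}

Merge at B2: OUT[B2] = IN[B3] = {a, b, d, e}
Applying B2's transfer function to that OUT value gives IN[B2] (row B2 above).

Answer: {a, b, e}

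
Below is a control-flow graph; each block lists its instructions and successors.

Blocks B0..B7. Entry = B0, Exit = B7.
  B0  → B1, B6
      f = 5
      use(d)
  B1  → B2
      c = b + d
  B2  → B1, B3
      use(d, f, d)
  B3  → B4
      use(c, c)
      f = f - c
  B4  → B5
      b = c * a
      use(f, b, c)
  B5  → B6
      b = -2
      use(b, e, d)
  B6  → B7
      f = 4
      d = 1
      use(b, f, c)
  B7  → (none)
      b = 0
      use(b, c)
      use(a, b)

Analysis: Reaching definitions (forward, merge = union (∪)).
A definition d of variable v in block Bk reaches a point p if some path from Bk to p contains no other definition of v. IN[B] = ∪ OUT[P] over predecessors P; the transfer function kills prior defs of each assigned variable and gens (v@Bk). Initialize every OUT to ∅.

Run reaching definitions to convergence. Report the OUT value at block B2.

Converged values:
  B0:   IN={}   OUT={f@B0}
  B1:   IN={c@B1, f@B0}   OUT={c@B1, f@B0}
  B2:   IN={c@B1, f@B0}   OUT={c@B1, f@B0}
  B3:   IN={c@B1, f@B0}   OUT={c@B1, f@B3}
  B4:   IN={c@B1, f@B3}   OUT={b@B4, c@B1, f@B3}
  B5:   IN={b@B4, c@B1, f@B3}   OUT={b@B5, c@B1, f@B3}
  B6:   IN={b@B5, c@B1, f@B0, f@B3}   OUT={b@B5, c@B1, d@B6, f@B6}
  B7:   IN={b@B5, c@B1, d@B6, f@B6}   OUT={b@B7, c@B1, d@B6, f@B6}

Merge at B2: IN[B2] = OUT[B1] = {c@B1, f@B0}
Applying B2's transfer function to that IN value gives OUT[B2] (row B2 above).

Answer: {c@B1, f@B0}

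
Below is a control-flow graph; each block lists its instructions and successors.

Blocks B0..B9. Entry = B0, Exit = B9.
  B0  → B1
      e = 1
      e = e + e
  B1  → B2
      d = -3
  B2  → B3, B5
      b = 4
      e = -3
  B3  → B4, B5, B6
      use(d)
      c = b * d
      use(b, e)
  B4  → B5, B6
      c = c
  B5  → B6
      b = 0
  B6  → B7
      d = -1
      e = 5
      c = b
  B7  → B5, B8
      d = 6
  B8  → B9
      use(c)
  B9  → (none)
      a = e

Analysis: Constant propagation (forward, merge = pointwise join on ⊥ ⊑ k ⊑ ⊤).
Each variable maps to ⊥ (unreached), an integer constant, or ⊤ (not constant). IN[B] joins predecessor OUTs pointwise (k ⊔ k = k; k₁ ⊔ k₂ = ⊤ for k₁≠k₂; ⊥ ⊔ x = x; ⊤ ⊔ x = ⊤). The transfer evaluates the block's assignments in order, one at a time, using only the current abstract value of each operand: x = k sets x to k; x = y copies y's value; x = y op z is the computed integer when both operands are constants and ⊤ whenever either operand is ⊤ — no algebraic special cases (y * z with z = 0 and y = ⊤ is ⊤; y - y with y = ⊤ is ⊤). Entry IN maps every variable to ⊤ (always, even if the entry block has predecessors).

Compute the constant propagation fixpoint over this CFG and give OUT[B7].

Converged values:
  B0: | IN=(all ⊤) | OUT={e:2; rest ⊤}
  B1: | IN={e:2; rest ⊤} | OUT={d:-3, e:2; rest ⊤}
  B2: | IN={d:-3, e:2; rest ⊤} | OUT={b:4, d:-3, e:-3; rest ⊤}
  B3: | IN={b:4, d:-3, e:-3; rest ⊤} | OUT={b:4, c:-12, d:-3, e:-3; rest ⊤}
  B4: | IN={b:4, c:-12, d:-3, e:-3; rest ⊤} | OUT={b:4, c:-12, d:-3, e:-3; rest ⊤}
  B5: | IN=(all ⊤) | OUT={b:0; rest ⊤}
  B6: | IN=(all ⊤) | OUT={d:-1, e:5; rest ⊤}
  B7: | IN={d:-1, e:5; rest ⊤} | OUT={d:6, e:5; rest ⊤}
  B8: | IN={d:6, e:5; rest ⊤} | OUT={d:6, e:5; rest ⊤}
  B9: | IN={d:6, e:5; rest ⊤} | OUT={a:5, d:6, e:5; rest ⊤}

Merge at B7: IN[B7] = OUT[B6] = {a: ⊤, b: ⊤, c: ⊤, d: -1, e: 5, f: ⊤}
Applying B7's transfer function to that IN value gives OUT[B7] (row B7 above).

Answer: {a: ⊤, b: ⊤, c: ⊤, d: 6, e: 5, f: ⊤}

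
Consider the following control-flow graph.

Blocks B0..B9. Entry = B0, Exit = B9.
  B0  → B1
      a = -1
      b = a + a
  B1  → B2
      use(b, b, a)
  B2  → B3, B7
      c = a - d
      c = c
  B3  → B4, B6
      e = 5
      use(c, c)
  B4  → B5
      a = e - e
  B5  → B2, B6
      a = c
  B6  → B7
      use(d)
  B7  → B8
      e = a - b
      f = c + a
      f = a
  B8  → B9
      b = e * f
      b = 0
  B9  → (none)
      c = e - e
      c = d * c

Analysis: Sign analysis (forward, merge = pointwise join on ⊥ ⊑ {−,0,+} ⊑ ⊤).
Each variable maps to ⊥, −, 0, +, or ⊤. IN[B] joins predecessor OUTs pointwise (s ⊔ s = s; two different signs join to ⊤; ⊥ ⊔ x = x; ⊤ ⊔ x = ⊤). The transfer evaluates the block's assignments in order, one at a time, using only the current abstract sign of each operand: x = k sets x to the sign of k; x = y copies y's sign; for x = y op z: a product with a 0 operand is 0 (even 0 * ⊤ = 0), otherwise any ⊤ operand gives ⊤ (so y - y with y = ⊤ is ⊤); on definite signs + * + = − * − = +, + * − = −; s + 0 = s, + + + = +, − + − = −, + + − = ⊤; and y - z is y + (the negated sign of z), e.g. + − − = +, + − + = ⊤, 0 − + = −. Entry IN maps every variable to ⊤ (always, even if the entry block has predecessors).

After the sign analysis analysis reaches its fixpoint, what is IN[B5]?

Fixpoint table:
  B0:   IN=(all ⊤)   OUT={a:-, b:-; rest ⊤}
  B1:   IN={a:-, b:-; rest ⊤}   OUT={a:-, b:-; rest ⊤}
  B2:   IN={b:-; rest ⊤}   OUT={b:-; rest ⊤}
  B3:   IN={b:-; rest ⊤}   OUT={b:-, e:+; rest ⊤}
  B4:   IN={b:-, e:+; rest ⊤}   OUT={b:-, e:+; rest ⊤}
  B5:   IN={b:-, e:+; rest ⊤}   OUT={b:-, e:+; rest ⊤}
  B6:   IN={b:-, e:+; rest ⊤}   OUT={b:-, e:+; rest ⊤}
  B7:   IN={b:-; rest ⊤}   OUT={b:-; rest ⊤}
  B8:   IN={b:-; rest ⊤}   OUT={b:0; rest ⊤}
  B9:   IN={b:0; rest ⊤}   OUT={b:0; rest ⊤}

Merge at B5: IN[B5] = OUT[B4] = {a: ⊤, b: -, c: ⊤, d: ⊤, e: +, f: ⊤}

Answer: {a: ⊤, b: -, c: ⊤, d: ⊤, e: +, f: ⊤}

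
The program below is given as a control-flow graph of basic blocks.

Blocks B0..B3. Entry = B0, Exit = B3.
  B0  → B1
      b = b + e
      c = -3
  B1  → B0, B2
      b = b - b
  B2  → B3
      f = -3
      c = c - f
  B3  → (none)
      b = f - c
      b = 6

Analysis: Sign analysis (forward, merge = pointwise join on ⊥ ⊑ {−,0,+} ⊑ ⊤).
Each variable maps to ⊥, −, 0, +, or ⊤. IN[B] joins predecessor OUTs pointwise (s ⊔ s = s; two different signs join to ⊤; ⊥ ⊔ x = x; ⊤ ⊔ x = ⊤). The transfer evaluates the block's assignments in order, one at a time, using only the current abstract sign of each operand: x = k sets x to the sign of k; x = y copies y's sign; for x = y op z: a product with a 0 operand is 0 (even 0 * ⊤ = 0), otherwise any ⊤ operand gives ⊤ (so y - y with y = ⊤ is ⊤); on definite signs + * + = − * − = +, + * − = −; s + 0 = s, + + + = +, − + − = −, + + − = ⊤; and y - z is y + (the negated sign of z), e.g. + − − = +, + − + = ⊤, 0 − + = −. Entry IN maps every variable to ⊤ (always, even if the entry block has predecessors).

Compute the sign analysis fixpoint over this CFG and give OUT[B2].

Answer: {a: ⊤, b: ⊤, c: ⊤, d: ⊤, e: ⊤, f: -}

Trace:
Converged values:
  B0:  IN=(all ⊤)  OUT={c:-; rest ⊤}
  B1:  IN={c:-; rest ⊤}  OUT={c:-; rest ⊤}
  B2:  IN={c:-; rest ⊤}  OUT={f:-; rest ⊤}
  B3:  IN={f:-; rest ⊤}  OUT={b:+, f:-; rest ⊤}

Merge at B2: IN[B2] = OUT[B1] = {a: ⊤, b: ⊤, c: -, d: ⊤, e: ⊤, f: ⊤}
Applying B2's transfer function to that IN value gives OUT[B2] (row B2 above).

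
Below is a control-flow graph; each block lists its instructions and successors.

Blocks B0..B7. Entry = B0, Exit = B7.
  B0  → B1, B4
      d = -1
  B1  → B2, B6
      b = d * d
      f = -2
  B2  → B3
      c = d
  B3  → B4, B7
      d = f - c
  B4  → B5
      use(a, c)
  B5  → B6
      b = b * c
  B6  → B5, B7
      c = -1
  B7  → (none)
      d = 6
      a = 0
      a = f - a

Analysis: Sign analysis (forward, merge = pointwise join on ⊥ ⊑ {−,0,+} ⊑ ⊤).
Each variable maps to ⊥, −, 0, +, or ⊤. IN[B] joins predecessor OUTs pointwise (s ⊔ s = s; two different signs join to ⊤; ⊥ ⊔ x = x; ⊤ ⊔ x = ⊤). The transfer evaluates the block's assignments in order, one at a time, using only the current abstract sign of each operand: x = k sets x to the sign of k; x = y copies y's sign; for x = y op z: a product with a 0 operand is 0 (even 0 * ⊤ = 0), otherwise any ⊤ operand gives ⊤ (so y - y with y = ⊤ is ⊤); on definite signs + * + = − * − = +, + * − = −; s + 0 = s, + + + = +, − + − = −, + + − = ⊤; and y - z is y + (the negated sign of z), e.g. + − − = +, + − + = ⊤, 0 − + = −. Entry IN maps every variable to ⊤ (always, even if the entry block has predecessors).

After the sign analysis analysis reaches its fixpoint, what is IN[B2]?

Answer: {a: ⊤, b: +, c: ⊤, d: -, e: ⊤, f: -}

Derivation:
Fixpoint table:
  B0:  IN=(all ⊤)  OUT={d:-; rest ⊤}
  B1:  IN={d:-; rest ⊤}  OUT={b:+, d:-, f:-; rest ⊤}
  B2:  IN={b:+, d:-, f:-; rest ⊤}  OUT={b:+, c:-, d:-, f:-; rest ⊤}
  B3:  IN={b:+, c:-, d:-, f:-; rest ⊤}  OUT={b:+, c:-, f:-; rest ⊤}
  B4:  IN=(all ⊤)  OUT=(all ⊤)
  B5:  IN=(all ⊤)  OUT=(all ⊤)
  B6:  IN=(all ⊤)  OUT={c:-; rest ⊤}
  B7:  IN={c:-; rest ⊤}  OUT={c:-, d:+; rest ⊤}

Merge at B2: IN[B2] = OUT[B1] = {a: ⊤, b: +, c: ⊤, d: -, e: ⊤, f: -}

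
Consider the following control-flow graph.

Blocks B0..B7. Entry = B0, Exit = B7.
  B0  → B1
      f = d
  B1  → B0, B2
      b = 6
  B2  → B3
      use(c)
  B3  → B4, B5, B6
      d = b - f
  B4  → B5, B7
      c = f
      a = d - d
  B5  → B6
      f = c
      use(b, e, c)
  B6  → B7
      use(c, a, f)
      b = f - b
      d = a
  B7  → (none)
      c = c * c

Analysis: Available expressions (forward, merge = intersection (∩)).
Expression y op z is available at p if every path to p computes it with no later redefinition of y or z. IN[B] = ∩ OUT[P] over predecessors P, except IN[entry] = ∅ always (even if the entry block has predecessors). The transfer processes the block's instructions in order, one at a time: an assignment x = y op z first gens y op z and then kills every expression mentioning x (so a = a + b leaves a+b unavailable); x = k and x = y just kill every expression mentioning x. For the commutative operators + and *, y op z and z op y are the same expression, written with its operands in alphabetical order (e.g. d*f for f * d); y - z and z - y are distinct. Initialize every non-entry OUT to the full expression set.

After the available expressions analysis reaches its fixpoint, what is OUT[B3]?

Per-block solution:
  B0:  IN={}  OUT={}
  B1:  IN={}  OUT={}
  B2:  IN={}  OUT={}
  B3:  IN={}  OUT={b-f}
  B4:  IN={b-f}  OUT={b-f, d-d}
  B5:  IN={b-f}  OUT={}
  B6:  IN={}  OUT={}
  B7:  IN={}  OUT={}

Merge at B3: IN[B3] = OUT[B2] = {}
Applying B3's transfer function to that IN value gives OUT[B3] (row B3 above).

Answer: {b-f}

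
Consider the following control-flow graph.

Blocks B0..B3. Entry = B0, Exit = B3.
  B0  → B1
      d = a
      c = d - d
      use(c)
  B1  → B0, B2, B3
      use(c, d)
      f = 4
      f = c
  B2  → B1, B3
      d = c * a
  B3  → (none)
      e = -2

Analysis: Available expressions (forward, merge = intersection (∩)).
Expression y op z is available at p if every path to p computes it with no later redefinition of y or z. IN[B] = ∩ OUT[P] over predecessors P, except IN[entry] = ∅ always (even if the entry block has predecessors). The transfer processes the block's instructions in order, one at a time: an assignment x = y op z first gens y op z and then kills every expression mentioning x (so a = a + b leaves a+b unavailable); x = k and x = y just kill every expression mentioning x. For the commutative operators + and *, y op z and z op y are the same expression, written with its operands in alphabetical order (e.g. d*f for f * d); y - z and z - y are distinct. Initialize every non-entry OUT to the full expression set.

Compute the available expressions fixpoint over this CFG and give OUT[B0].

Per-block solution:
  B0:   IN={}   OUT={d-d}
  B1:   IN={}   OUT={}
  B2:   IN={}   OUT={a*c}
  B3:   IN={}   OUT={}

Merge at B0 (entry node, so the boundary value {} is joined with the incoming edge(s)): IN[B0] = {} ∩ OUT[B1] = {}
Applying B0's transfer function to that IN value gives OUT[B0] (row B0 above).

Answer: {d-d}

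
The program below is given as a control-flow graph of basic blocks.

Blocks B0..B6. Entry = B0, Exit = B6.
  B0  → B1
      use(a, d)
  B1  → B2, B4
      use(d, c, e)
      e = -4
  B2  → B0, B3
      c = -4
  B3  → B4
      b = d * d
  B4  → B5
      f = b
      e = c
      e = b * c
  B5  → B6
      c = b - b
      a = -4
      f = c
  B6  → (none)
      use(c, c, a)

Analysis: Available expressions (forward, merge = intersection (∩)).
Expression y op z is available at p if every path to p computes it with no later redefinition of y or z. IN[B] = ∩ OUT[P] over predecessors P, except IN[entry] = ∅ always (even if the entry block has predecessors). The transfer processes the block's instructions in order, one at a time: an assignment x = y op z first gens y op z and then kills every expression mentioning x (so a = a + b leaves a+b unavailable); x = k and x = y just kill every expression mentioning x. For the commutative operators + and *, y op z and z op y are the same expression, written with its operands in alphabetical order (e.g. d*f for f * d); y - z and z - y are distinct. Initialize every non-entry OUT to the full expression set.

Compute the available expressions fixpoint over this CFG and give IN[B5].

Per-block solution:
  B0:   IN={}   OUT={}
  B1:   IN={}   OUT={}
  B2:   IN={}   OUT={}
  B3:   IN={}   OUT={d*d}
  B4:   IN={}   OUT={b*c}
  B5:   IN={b*c}   OUT={b-b}
  B6:   IN={b-b}   OUT={b-b}

Merge at B5: IN[B5] = OUT[B4] = {b*c}

Answer: {b*c}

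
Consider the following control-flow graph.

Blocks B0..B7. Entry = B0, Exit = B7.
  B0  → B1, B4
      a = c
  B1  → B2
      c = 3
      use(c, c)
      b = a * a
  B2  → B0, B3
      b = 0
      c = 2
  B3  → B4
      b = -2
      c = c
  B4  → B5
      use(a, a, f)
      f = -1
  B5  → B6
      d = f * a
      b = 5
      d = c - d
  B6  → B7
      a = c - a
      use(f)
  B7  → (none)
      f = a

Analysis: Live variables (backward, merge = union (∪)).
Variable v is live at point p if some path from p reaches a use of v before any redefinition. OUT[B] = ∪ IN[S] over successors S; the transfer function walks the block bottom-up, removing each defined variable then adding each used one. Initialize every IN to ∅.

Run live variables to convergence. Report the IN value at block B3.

Answer: {a, c, f}

Working:
Converged values:
  B0:  IN={c, f}  OUT={a, c, f}
  B1:  IN={a, f}  OUT={a, f}
  B2:  IN={a, f}  OUT={a, c, f}
  B3:  IN={a, c, f}  OUT={a, c, f}
  B4:  IN={a, c, f}  OUT={a, c, f}
  B5:  IN={a, c, f}  OUT={a, c, f}
  B6:  IN={a, c, f}  OUT={a}
  B7:  IN={a}  OUT={}

Merge at B3: OUT[B3] = IN[B4] = {a, c, f}
Applying B3's transfer function to that OUT value gives IN[B3] (row B3 above).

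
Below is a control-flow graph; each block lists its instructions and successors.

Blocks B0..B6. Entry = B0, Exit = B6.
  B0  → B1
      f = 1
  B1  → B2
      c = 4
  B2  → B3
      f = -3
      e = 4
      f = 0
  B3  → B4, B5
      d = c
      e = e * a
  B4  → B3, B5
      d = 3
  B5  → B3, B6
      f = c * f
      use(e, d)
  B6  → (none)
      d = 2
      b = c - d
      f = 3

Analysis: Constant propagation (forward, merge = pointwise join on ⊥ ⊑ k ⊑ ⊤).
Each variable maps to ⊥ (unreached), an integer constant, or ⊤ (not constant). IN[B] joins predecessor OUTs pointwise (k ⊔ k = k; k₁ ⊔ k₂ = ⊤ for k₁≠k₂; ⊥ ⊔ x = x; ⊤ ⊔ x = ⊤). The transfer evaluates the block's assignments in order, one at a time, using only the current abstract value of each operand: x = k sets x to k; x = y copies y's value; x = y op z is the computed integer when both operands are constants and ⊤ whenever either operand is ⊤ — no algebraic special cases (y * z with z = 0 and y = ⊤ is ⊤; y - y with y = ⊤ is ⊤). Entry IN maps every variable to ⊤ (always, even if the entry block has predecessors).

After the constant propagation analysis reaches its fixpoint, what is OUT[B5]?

Fixpoint table:
  B0:  IN=(all ⊤)  OUT={f:1; rest ⊤}
  B1:  IN={f:1; rest ⊤}  OUT={c:4, f:1; rest ⊤}
  B2:  IN={c:4, f:1; rest ⊤}  OUT={c:4, e:4, f:0; rest ⊤}
  B3:  IN={c:4, f:0; rest ⊤}  OUT={c:4, d:4, f:0; rest ⊤}
  B4:  IN={c:4, d:4, f:0; rest ⊤}  OUT={c:4, d:3, f:0; rest ⊤}
  B5:  IN={c:4, f:0; rest ⊤}  OUT={c:4, f:0; rest ⊤}
  B6:  IN={c:4, f:0; rest ⊤}  OUT={b:2, c:4, d:2, f:3; rest ⊤}

Merge at B5: IN[B5] = OUT[B3] ⊔ OUT[B4] = {a: ⊤, b: ⊤, c: 4, d: ⊤, e: ⊤, f: 0}
Applying B5's transfer function to that IN value gives OUT[B5] (row B5 above).

Answer: {a: ⊤, b: ⊤, c: 4, d: ⊤, e: ⊤, f: 0}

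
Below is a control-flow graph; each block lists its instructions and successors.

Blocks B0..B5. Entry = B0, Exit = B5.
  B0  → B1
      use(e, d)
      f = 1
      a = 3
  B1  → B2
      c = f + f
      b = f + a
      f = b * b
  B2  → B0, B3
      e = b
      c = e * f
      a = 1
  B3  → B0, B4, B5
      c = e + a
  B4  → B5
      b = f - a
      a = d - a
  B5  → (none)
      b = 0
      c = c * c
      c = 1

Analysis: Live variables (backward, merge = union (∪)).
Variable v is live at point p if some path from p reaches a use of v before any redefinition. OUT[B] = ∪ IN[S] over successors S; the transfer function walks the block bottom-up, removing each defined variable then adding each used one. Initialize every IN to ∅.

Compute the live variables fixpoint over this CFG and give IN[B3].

Converged values:
  B0:  IN={d, e}  OUT={a, d, f}
  B1:  IN={a, d, f}  OUT={b, d, f}
  B2:  IN={b, d, f}  OUT={a, d, e, f}
  B3:  IN={a, d, e, f}  OUT={a, c, d, e, f}
  B4:  IN={a, c, d, f}  OUT={c}
  B5:  IN={c}  OUT={}

Merge at B3: OUT[B3] = IN[B0] ⊔ IN[B4] ⊔ IN[B5] = {a, c, d, e, f}
Applying B3's transfer function to that OUT value gives IN[B3] (row B3 above).

Answer: {a, d, e, f}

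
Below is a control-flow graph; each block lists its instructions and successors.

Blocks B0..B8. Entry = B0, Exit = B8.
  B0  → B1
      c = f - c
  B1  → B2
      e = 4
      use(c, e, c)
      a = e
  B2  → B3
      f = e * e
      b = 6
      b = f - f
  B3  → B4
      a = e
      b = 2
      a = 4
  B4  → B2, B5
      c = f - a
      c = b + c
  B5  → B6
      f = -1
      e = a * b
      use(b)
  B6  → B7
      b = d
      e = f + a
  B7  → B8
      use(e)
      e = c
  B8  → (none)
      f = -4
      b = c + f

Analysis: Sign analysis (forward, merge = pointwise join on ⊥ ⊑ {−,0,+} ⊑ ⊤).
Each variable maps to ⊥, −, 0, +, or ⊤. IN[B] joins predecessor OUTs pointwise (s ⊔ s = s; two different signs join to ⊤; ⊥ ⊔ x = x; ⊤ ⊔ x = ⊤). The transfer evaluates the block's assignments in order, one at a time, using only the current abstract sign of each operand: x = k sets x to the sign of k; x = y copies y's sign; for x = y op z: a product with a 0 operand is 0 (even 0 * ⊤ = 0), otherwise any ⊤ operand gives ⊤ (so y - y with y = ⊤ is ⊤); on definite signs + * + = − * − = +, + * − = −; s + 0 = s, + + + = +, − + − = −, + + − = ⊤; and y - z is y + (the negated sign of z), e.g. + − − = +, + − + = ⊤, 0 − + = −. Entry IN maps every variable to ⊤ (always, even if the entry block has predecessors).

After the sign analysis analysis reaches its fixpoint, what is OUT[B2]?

Converged values:
  B0: | IN=(all ⊤) | OUT=(all ⊤)
  B1: | IN=(all ⊤) | OUT={a:+, e:+; rest ⊤}
  B2: | IN={a:+, e:+; rest ⊤} | OUT={a:+, e:+, f:+; rest ⊤}
  B3: | IN={a:+, e:+, f:+; rest ⊤} | OUT={a:+, b:+, e:+, f:+; rest ⊤}
  B4: | IN={a:+, b:+, e:+, f:+; rest ⊤} | OUT={a:+, b:+, e:+, f:+; rest ⊤}
  B5: | IN={a:+, b:+, e:+, f:+; rest ⊤} | OUT={a:+, b:+, e:+, f:-; rest ⊤}
  B6: | IN={a:+, b:+, e:+, f:-; rest ⊤} | OUT={a:+, f:-; rest ⊤}
  B7: | IN={a:+, f:-; rest ⊤} | OUT={a:+, f:-; rest ⊤}
  B8: | IN={a:+, f:-; rest ⊤} | OUT={a:+, f:-; rest ⊤}

Merge at B2: IN[B2] = OUT[B1] ⊔ OUT[B4] = {a: +, b: ⊤, c: ⊤, d: ⊤, e: +, f: ⊤}
Applying B2's transfer function to that IN value gives OUT[B2] (row B2 above).

Answer: {a: +, b: ⊤, c: ⊤, d: ⊤, e: +, f: +}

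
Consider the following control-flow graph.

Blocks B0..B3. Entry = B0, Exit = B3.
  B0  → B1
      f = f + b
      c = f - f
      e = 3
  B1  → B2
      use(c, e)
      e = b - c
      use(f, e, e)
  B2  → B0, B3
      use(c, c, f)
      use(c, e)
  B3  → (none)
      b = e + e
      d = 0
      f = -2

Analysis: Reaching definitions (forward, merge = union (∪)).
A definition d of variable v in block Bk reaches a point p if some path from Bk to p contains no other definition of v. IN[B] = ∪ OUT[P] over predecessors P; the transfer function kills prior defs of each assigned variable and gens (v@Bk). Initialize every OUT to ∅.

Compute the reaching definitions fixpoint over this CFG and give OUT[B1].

Answer: {c@B0, e@B1, f@B0}

Derivation:
Per-block solution:
  B0: | IN={c@B0, e@B1, f@B0} | OUT={c@B0, e@B0, f@B0}
  B1: | IN={c@B0, e@B0, f@B0} | OUT={c@B0, e@B1, f@B0}
  B2: | IN={c@B0, e@B1, f@B0} | OUT={c@B0, e@B1, f@B0}
  B3: | IN={c@B0, e@B1, f@B0} | OUT={b@B3, c@B0, d@B3, e@B1, f@B3}

Merge at B1: IN[B1] = OUT[B0] = {c@B0, e@B0, f@B0}
Applying B1's transfer function to that IN value gives OUT[B1] (row B1 above).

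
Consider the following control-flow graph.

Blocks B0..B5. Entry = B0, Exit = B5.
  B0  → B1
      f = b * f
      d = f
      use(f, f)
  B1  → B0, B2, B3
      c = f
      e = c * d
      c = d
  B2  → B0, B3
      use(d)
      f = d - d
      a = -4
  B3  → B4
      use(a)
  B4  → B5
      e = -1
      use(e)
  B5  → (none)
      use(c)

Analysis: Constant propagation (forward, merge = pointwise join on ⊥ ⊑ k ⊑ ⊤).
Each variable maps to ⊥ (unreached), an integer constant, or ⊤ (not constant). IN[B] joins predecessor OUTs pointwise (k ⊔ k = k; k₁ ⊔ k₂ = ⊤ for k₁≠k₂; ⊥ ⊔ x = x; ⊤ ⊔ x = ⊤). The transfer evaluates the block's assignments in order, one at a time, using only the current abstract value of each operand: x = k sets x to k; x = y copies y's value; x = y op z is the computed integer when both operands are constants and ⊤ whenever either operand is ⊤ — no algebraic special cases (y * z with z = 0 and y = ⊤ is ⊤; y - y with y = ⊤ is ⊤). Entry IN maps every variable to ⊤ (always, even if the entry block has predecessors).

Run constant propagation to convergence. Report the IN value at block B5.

Fixpoint table:
  B0:  IN=(all ⊤)  OUT=(all ⊤)
  B1:  IN=(all ⊤)  OUT=(all ⊤)
  B2:  IN=(all ⊤)  OUT={a:-4; rest ⊤}
  B3:  IN=(all ⊤)  OUT=(all ⊤)
  B4:  IN=(all ⊤)  OUT={e:-1; rest ⊤}
  B5:  IN={e:-1; rest ⊤}  OUT={e:-1; rest ⊤}

Merge at B5: IN[B5] = OUT[B4] = {a: ⊤, b: ⊤, c: ⊤, d: ⊤, e: -1, f: ⊤}

Answer: {a: ⊤, b: ⊤, c: ⊤, d: ⊤, e: -1, f: ⊤}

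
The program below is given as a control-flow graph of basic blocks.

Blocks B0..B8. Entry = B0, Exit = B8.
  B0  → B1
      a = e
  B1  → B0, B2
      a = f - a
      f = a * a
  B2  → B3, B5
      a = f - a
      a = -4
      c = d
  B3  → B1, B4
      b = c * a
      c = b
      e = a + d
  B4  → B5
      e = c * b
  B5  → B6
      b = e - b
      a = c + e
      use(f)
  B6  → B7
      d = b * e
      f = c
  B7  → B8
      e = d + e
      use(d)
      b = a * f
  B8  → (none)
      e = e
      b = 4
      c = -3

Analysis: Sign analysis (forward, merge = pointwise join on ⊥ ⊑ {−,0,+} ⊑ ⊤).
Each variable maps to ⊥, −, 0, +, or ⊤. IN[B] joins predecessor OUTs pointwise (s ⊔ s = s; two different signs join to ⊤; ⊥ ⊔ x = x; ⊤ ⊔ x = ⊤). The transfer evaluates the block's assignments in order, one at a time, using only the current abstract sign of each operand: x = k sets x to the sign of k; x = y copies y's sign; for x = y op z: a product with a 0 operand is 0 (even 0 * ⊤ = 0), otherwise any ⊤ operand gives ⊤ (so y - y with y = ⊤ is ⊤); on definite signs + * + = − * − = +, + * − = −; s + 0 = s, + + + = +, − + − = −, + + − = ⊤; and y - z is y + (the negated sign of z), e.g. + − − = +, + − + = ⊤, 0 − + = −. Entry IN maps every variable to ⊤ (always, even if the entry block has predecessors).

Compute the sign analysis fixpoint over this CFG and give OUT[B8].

Answer: {a: ⊤, b: +, c: -, d: ⊤, e: ⊤, f: ⊤}

Derivation:
Fixpoint table:
  B0:  IN=(all ⊤)  OUT=(all ⊤)
  B1:  IN=(all ⊤)  OUT=(all ⊤)
  B2:  IN=(all ⊤)  OUT={a:-; rest ⊤}
  B3:  IN={a:-; rest ⊤}  OUT={a:-; rest ⊤}
  B4:  IN={a:-; rest ⊤}  OUT={a:-; rest ⊤}
  B5:  IN={a:-; rest ⊤}  OUT=(all ⊤)
  B6:  IN=(all ⊤)  OUT=(all ⊤)
  B7:  IN=(all ⊤)  OUT=(all ⊤)
  B8:  IN=(all ⊤)  OUT={b:+, c:-; rest ⊤}

Merge at B8: IN[B8] = OUT[B7] = {a: ⊤, b: ⊤, c: ⊤, d: ⊤, e: ⊤, f: ⊤}
Applying B8's transfer function to that IN value gives OUT[B8] (row B8 above).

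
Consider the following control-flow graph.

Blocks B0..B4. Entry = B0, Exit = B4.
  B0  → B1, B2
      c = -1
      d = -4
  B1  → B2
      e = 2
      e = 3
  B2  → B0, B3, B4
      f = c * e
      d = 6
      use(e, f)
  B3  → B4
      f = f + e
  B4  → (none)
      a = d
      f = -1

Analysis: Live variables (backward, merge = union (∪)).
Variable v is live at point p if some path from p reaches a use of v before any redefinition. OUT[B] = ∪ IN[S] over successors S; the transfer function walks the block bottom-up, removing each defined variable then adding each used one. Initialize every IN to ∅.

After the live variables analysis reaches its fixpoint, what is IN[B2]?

Fixpoint table:
  B0:   IN={e}   OUT={c, e}
  B1:   IN={c}   OUT={c, e}
  B2:   IN={c, e}   OUT={d, e, f}
  B3:   IN={d, e, f}   OUT={d}
  B4:   IN={d}   OUT={}

Merge at B2: OUT[B2] = IN[B0] ⊔ IN[B3] ⊔ IN[B4] = {d, e, f}
Applying B2's transfer function to that OUT value gives IN[B2] (row B2 above).

Answer: {c, e}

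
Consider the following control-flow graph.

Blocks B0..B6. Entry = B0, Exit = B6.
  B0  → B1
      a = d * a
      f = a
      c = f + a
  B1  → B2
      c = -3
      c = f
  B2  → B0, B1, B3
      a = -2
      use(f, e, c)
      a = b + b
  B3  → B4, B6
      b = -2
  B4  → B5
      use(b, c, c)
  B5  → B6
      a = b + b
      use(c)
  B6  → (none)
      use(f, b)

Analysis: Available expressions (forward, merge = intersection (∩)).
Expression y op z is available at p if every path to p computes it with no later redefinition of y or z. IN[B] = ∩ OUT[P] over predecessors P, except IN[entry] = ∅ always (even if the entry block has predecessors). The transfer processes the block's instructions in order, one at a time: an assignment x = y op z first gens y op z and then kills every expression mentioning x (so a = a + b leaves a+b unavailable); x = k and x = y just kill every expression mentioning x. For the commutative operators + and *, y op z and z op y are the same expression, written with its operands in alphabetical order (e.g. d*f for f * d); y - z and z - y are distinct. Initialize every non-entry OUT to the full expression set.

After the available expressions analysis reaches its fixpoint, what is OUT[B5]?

Converged values:
  B0:   IN={}   OUT={a+f}
  B1:   IN={}   OUT={}
  B2:   IN={}   OUT={b+b}
  B3:   IN={b+b}   OUT={}
  B4:   IN={}   OUT={}
  B5:   IN={}   OUT={b+b}
  B6:   IN={}   OUT={}

Merge at B5: IN[B5] = OUT[B4] = {}
Applying B5's transfer function to that IN value gives OUT[B5] (row B5 above).

Answer: {b+b}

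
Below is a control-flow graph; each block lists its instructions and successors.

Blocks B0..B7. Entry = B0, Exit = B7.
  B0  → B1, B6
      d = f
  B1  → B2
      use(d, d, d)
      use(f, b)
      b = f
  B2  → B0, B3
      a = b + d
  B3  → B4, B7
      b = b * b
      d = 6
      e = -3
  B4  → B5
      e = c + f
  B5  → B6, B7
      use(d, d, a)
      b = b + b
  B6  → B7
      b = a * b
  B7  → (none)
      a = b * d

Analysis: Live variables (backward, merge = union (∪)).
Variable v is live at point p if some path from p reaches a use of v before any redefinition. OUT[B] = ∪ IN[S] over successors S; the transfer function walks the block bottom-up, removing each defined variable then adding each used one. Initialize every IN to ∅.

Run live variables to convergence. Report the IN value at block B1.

Per-block solution:
  B0:   IN={a, b, c, f}   OUT={a, b, c, d, f}
  B1:   IN={b, c, d, f}   OUT={b, c, d, f}
  B2:   IN={b, c, d, f}   OUT={a, b, c, f}
  B3:   IN={a, b, c, f}   OUT={a, b, c, d, f}
  B4:   IN={a, b, c, d, f}   OUT={a, b, d}
  B5:   IN={a, b, d}   OUT={a, b, d}
  B6:   IN={a, b, d}   OUT={b, d}
  B7:   IN={b, d}   OUT={}

Merge at B1: OUT[B1] = IN[B2] = {b, c, d, f}
Applying B1's transfer function to that OUT value gives IN[B1] (row B1 above).

Answer: {b, c, d, f}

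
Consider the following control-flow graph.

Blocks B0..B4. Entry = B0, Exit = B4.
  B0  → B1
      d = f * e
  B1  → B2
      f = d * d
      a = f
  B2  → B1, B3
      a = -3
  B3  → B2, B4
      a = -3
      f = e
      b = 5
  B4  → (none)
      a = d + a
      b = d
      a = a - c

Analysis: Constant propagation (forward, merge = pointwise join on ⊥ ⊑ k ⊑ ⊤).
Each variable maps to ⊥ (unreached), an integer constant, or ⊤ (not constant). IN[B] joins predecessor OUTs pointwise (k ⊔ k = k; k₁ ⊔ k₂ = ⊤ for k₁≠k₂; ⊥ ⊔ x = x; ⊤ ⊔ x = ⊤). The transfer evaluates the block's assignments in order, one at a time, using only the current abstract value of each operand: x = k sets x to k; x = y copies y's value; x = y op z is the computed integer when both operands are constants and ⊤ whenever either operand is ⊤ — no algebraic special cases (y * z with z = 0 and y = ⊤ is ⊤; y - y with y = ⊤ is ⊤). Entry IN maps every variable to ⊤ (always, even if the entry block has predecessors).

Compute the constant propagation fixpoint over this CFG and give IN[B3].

Converged values:
  B0:   IN=(all ⊤)   OUT=(all ⊤)
  B1:   IN=(all ⊤)   OUT=(all ⊤)
  B2:   IN=(all ⊤)   OUT={a:-3; rest ⊤}
  B3:   IN={a:-3; rest ⊤}   OUT={a:-3, b:5; rest ⊤}
  B4:   IN={a:-3, b:5; rest ⊤}   OUT=(all ⊤)

Merge at B3: IN[B3] = OUT[B2] = {a: -3, b: ⊤, c: ⊤, d: ⊤, e: ⊤, f: ⊤}

Answer: {a: -3, b: ⊤, c: ⊤, d: ⊤, e: ⊤, f: ⊤}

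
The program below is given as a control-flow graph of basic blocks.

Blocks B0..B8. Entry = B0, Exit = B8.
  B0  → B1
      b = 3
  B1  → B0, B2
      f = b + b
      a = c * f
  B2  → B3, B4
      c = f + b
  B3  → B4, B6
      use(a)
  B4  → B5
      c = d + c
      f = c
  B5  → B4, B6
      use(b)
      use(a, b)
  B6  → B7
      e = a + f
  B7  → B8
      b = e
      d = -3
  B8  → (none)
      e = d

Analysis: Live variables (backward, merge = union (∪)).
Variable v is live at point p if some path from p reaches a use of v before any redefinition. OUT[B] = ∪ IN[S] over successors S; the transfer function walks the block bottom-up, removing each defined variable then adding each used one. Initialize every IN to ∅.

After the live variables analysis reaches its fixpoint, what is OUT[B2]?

Per-block solution:
  B0: | IN={c, d} | OUT={b, c, d}
  B1: | IN={b, c, d} | OUT={a, b, c, d, f}
  B2: | IN={a, b, d, f} | OUT={a, b, c, d, f}
  B3: | IN={a, b, c, d, f} | OUT={a, b, c, d, f}
  B4: | IN={a, b, c, d} | OUT={a, b, c, d, f}
  B5: | IN={a, b, c, d, f} | OUT={a, b, c, d, f}
  B6: | IN={a, f} | OUT={e}
  B7: | IN={e} | OUT={d}
  B8: | IN={d} | OUT={}

Merge at B2: OUT[B2] = IN[B3] ⊔ IN[B4] = {a, b, c, d, f}

Answer: {a, b, c, d, f}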